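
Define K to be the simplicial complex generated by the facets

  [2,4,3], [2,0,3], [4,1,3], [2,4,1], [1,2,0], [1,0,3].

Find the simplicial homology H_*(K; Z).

H_0 ≅ Z,  H_1 = 0,  H_2 ≅ Z.

Order the vertices as 0 < 1 < 2 < 3 < 4. Listing each simplex with vertices in this order, K has dimension 2 with simplices:

  0-simplices (5): [0], [1], [2], [3], [4]
  1-simplices (9): [0,1], [0,2], [0,3], [1,2], [1,3], [1,4], [2,3], [2,4], [3,4]
  2-simplices (6): [0,1,2], [0,1,3], [0,2,3], [1,2,4], [1,3,4], [2,3,4]

giving chain groups C_0 ≅ Z^5, C_1 ≅ Z^9, C_2 ≅ Z^6.

∂_1: C_1 → C_0 maps an edge to its endpoints' difference, ∂[p,q] = q − p.
The 5×9 boundary matrix has rank 4 and Smith normal form diag(1,1,1,1).

Boundary ∂_2: C_2 → C_1 maps a triangle to the signed sum of its edges. For instance
  ∂[0,1,3] = [1,3] − [0,3] + [0,1],
  ∂[0,1,2] = [1,2] − [0,2] + [0,1].
As a 9×6 matrix over Z this has rank 5, with invariant factors (1,1,1,1,1).

Computing H_k = (kernel of ∂_k) / (image of ∂_{k+1}):

  H_0: rank C_0 − rank ∂_1 = 5 − 4 = 1, and the invariant factors of ∂_1 are all 1, so H_0 ≅ Z.
  H_1: rank ker ∂_1 − rank ∂_2 = (9 − 4) − 5 = 0, and the invariant factors of ∂_2 are all 1, so H_1 ≅ 0.
  H_2: rank ker ∂_2 − rank ∂_3 = (6 − 5) − 0 = 1, and there is no ∂_3, so H_2 ≅ Z.

As a check, the Euler characteristic is 5 − 9 + 6 = 2, which agrees with 1 − 0 + 1 = 2.
(K is a triangulation of the 2-sphere S^2.)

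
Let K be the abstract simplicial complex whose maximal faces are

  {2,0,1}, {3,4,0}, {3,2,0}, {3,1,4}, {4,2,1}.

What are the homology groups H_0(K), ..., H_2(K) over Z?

We work with the vertex ordering 0 < 1 < 2 < 3 < 4. The simplices of K, each written with vertices in increasing order, are:

  0-simplices (5): [0], [1], [2], [3], [4]
  1-simplices (10): [0,1], [0,2], [0,3], [0,4], [1,2], [1,3], [1,4], [2,3], [2,4], [3,4]
  2-simplices (5): [0,1,2], [0,2,3], [0,3,4], [1,2,4], [1,3,4]

Hence C_0 ≅ Z^5, C_1 ≅ Z^10, C_2 ≅ Z^5.

Boundary ∂_1: C_1 → C_0 maps an edge to its endpoints' difference, ∂[p,q] = q − p. For instance
  ∂[0,4] = [4] − [0].
The 5×10 boundary matrix has rank 4 and Smith normal form diag(1,1,1,1).

Boundary ∂_2: C_2 → C_1 sends each 2-simplex [p,q,r] to [q,r] − [p,r] + [p,q]. For instance
  ∂[1,3,4] = [3,4] − [1,4] + [1,3],
  ∂[0,3,4] = [3,4] − [0,4] + [0,3].
The 10×5 boundary matrix has rank 5 and Smith normal form diag(1,1,1,1,1).

Reading off H_k = ker ∂_k / im ∂_{k+1}:

  H_0: rank C_0 − rank ∂_1 = 5 − 4 = 1, and the invariant factors of ∂_1 are all 1, so H_0 = Z.
  H_1: rank ker ∂_1 − rank ∂_2 = (10 − 4) − 5 = 1, and the invariant factors of ∂_2 are all 1, so H_1 = Z.
  H_2: rank ker ∂_2 − rank ∂_3 = (5 − 5) − 0 = 0, and there is no ∂_3, so H_2 = 0.

As a check, the Euler characteristic is 5 − 10 + 5 = 0, which agrees with 1 − 1 + 0 = 0.

H_0 ≅ Z,  H_1 ≅ Z,  H_2 = 0.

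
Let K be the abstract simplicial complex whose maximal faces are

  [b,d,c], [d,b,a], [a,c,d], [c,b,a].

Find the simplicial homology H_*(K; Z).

Fix the vertex order a < b < c < d and write every simplex with vertices in increasing order. Then dim K = 2 and the simplices of K are:

  0-simplices (4): a, b, c, d
  1-simplices (6): ab, ac, ad, bc, bd, cd
  2-simplices (4): abc, abd, acd, bcd

giving chain groups C_0 ≅ Z^4, C_1 ≅ Z^6, C_2 ≅ Z^4.

Boundary ∂_1: C_1 → C_0 maps an edge to its endpoints' difference, ∂[p,q] = q − p. For instance
  ∂bc = c − b.
The resulting 4×6 matrix has rank 3, and its Smith normal form has invariant factors (1,1,1).

∂_2: C_2 → C_1 sends each 2-simplex [p,q,r] to [q,r] − [p,r] + [p,q]. For instance
  ∂bcd = cd − bd + bc,
  ∂abc = bc − ac + ab.
As a 6×4 matrix over Z this has rank 3, with invariant factors (1,1,1).

From H_k ≅ ker(∂_k) / im(∂_{k+1}) we obtain:

  H_0: rank C_0 − rank ∂_1 = 4 − 3 = 1, and the invariant factors of ∂_1 are all 1, so H_0 = Z.
  H_1: rank ker ∂_1 − rank ∂_2 = (6 − 3) − 3 = 0, and the invariant factors of ∂_2 are all 1, so H_1 = 0.
  H_2: rank ker ∂_2 − rank ∂_3 = (4 − 3) − 0 = 1, and there is no ∂_3, so H_2 = Z.

H_0 = Z,  H_1 = 0,  H_2 = Z.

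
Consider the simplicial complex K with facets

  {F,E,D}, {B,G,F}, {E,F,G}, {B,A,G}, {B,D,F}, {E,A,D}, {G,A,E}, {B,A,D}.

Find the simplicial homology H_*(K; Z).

Order the vertices as A < B < D < E < F < G. Listing each simplex with vertices in this order, K has dimension 2 with simplices:

  0-simplices (6): A, B, D, E, F, G
  1-simplices (12): AB, AD, AE, AG, BD, BF, BG, DE, DF, EF, EG, FG
  2-simplices (8): ABD, ABG, ADE, AEG, BDF, BFG, DEF, EFG

so the chain groups are C_0 ≅ Z^6, C_1 ≅ Z^12, C_2 ≅ Z^8.

The boundary map ∂_1: C_1 → C_0 is given by ∂[p,q] = [q] − [p].
This gives a 6×12 integer matrix of rank 5; reducing to Smith normal form yields diagonal entries (1,1,1,1,1).

The boundary map ∂_2: C_2 → C_1 maps a triangle to the signed sum of its edges. For instance
  ∂DEF = EF − DF + DE,
  ∂BDF = DF − BF + BD.
This gives a 12×8 integer matrix of rank 7; reducing to Smith normal form yields diagonal entries (1,1,1,1,1,1,1).

Now H_k = ker ∂_k / im ∂_{k+1}, so:

  H_0: rank C_0 − rank ∂_1 = 6 − 5 = 1, and the invariant factors of ∂_1 are all 1, so H_0 = Z.
  H_1: rank ker ∂_1 − rank ∂_2 = (12 − 5) − 7 = 0, and the invariant factors of ∂_2 are all 1, so H_1 = 0.
  H_2: rank ker ∂_2 − rank ∂_3 = (8 − 7) − 0 = 1, and there is no ∂_3, so H_2 = Z.

H_0 = Z,  H_1 = 0,  H_2 = Z.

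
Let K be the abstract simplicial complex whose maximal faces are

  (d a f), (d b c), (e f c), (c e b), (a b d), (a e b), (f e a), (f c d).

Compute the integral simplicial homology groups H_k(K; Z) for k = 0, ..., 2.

We work with the vertex ordering a < b < c < d < e < f. The simplices of K, each written with vertices in increasing order, are:

  0-simplices (6): a, b, c, d, e, f
  1-simplices (12): ab, ad, ae, af, bc, bd, be, cd, ce, cf, df, ef
  2-simplices (8): abd, abe, adf, aef, bcd, bce, cdf, cef

so the chain groups are C_0 ≅ Z^6, C_1 ≅ Z^12, C_2 ≅ Z^8.

The boundary map ∂_1: C_1 → C_0 sends each edge [p,q] (with p < q) to q − p.
The resulting 6×12 matrix has rank 5, and its Smith normal form has invariant factors (1,1,1,1,1).

∂_2: C_2 → C_1 sends each 2-simplex [p,q,r] to [q,r] − [p,r] + [p,q]. For instance
  ∂abd = bd − ad + ab,
  ∂abe = be − ae + ab.
The resulting 12×8 matrix has rank 7, and its Smith normal form has invariant factors (1,1,1,1,1,1,1).

Reading off H_k = ker ∂_k / im ∂_{k+1}:

  H_0: rank C_0 − rank ∂_1 = 6 − 5 = 1, and the invariant factors of ∂_1 are all 1, so H_0 ≅ Z.
  H_1: rank ker ∂_1 − rank ∂_2 = (12 − 5) − 7 = 0, and the invariant factors of ∂_2 are all 1, so H_1 ≅ 0.
  H_2: rank ker ∂_2 − rank ∂_3 = (8 − 7) − 0 = 1, and there is no ∂_3, so H_2 ≅ Z.

H_0 ≅ Z,  H_1 = 0,  H_2 ≅ Z.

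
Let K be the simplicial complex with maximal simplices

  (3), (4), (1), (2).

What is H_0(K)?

H_0 ≅ Z^4.

Fix the vertex order 1 < 2 < 3 < 4 and write every simplex with vertices in increasing order. Then dim K = 0 and the simplices of K are:

  0-simplices (4): [1], [2], [3], [4]

so the chain groups are C_0 ≅ Z^4.

Computing H_k = (kernel of ∂_k) / (image of ∂_{k+1}):

  H_0: rank C_0 − rank ∂_1 = 4 − 0 = 4, and there is no ∂_1, so H_0 = Z^4.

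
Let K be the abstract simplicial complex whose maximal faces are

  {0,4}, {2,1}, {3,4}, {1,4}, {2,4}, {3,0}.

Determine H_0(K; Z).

We work with the vertex ordering 0 < 1 < 2 < 3 < 4. The simplices of K, each written with vertices in increasing order, are:

  0-simplices (5): [0], [1], [2], [3], [4]
  1-simplices (6): [0,3], [0,4], [1,2], [1,4], [2,4], [3,4]

so the chain groups are C_0 ≅ Z^5, C_1 ≅ Z^6.

The boundary map ∂_1: C_1 → C_0 sends each edge [p,q] (with p < q) to q − p.
As a 5×6 matrix over Z this has rank 4, with invariant factors (1,1,1,1).

Now H_k = ker ∂_k / im ∂_{k+1}, so:

  H_0: rank C_0 − rank ∂_1 = 5 − 4 = 1, and the invariant factors of ∂_1 are all 1, so H_0 = Z.

H_0 ≅ Z.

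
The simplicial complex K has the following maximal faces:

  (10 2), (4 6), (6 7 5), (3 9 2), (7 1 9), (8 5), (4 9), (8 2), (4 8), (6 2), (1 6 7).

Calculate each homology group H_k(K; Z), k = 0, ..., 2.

H_0 = Z,  H_1 = Z^4,  H_2 = 0.

Order the vertices as 1 < 2 < 3 < 4 < 5 < 6 < 7 < 8 < 9 < 10. Listing each simplex with vertices in this order, K has dimension 2 with simplices:

  0-simplices (10): [1], [2], [3], [4], [5], [6], [7], [8], [9], [10]
  1-simplices (17): [1,6], [1,7], [1,9], [2,3], [2,6], [2,8], [2,9], [2,10], [3,9], [4,6], [4,8], [4,9], [5,6], [5,7], [5,8], [6,7], [7,9]
  2-simplices (4): [1,6,7], [1,7,9], [2,3,9], [5,6,7]

Hence C_0 ≅ Z^10, C_1 ≅ Z^17, C_2 ≅ Z^4.

∂_1: C_1 → C_0 maps an edge to its endpoints' difference, ∂[p,q] = q − p.
As a 10×17 matrix over Z this has rank 9, with invariant factors (1,1,1,1,1,1,1,1,1).

∂_2: C_2 → C_1 maps a triangle to the signed sum of its edges. For instance
  ∂[1,6,7] = [6,7] − [1,7] + [1,6],
  ∂[2,3,9] = [3,9] − [2,9] + [2,3].
The resulting 17×4 matrix has rank 4, and its Smith normal form has invariant factors (1,1,1,1).

Computing H_k = (kernel of ∂_k) / (image of ∂_{k+1}):

  H_0: rank C_0 − rank ∂_1 = 10 − 9 = 1, and the invariant factors of ∂_1 are all 1, so H_0 ≅ Z.
  H_1: rank ker ∂_1 − rank ∂_2 = (17 − 9) − 4 = 4, and the invariant factors of ∂_2 are all 1, so H_1 ≅ Z^4.
  H_2: rank ker ∂_2 − rank ∂_3 = (4 − 4) − 0 = 0, and there is no ∂_3, so H_2 ≅ 0.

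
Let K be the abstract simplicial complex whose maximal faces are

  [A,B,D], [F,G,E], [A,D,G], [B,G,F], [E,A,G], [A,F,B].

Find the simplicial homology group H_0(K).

We work with the vertex ordering A < B < D < E < F < G. The simplices of K, each written with vertices in increasing order, are:

  0-simplices (6): A, B, D, E, F, G
  1-simplices (12): AB, AD, AE, AF, AG, BD, BF, BG, DG, EF, EG, FG
  2-simplices (6): ABD, ABF, ADG, AEG, BFG, EFG

giving chain groups C_0 ≅ Z^6, C_1 ≅ Z^12, C_2 ≅ Z^6.

The boundary map ∂_1: C_1 → C_0 sends each edge [p,q] (with p < q) to q − p.
The 6×12 boundary matrix has rank 5 and Smith normal form diag(1,1,1,1,1).

Boundary ∂_2: C_2 → C_1 acts by ∂[p,q,r] = [q,r] − [p,r] + [p,q]. For instance
  ∂AEG = EG − AG + AE,
  ∂EFG = FG − EG + EF.
As a 12×6 matrix over Z this has rank 6, with invariant factors (1,1,1,1,1,1).

From H_k ≅ ker(∂_k) / im(∂_{k+1}) we obtain:

  H_0: rank C_0 − rank ∂_1 = 6 − 5 = 1, and the invariant factors of ∂_1 are all 1, so H_0 ≅ Z.

(K is a triangulation of the cylinder S^1 x I.)

H_0 = Z.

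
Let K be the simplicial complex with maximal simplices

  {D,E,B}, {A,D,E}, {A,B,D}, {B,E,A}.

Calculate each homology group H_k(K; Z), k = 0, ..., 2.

K has 4 vertices, 6 edges, 4 triangles.
rank ∂_0 = 0, rank ∂_1 = 3 ⇒ b_0 = 4 − 0 − 3 = 1; all invariant factors of ∂_1 are 1 so no torsion. So H_0 ≅ Z.
rank ∂_1 = 3, rank ∂_2 = 3 ⇒ b_1 = 6 − 3 − 3 = 0; all invariant factors of ∂_2 are 1 so no torsion. So H_1 ≅ 0.
rank ∂_2 = 3, rank ∂_3 = 0 ⇒ b_2 = 4 − 3 − 0 = 1. So H_2 ≅ Z.

H_0 = Z,  H_1 = 0,  H_2 = Z.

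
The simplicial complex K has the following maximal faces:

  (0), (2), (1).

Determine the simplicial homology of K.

H_0 = Z^3.

Take the total order 0 < 1 < 2 on the vertex set. Then K (dimension 0) consists of the simplices:

  0-simplices (3): [0], [1], [2]

giving chain groups C_0 ≅ Z^3.

Now H_k = ker ∂_k / im ∂_{k+1}, so:

  H_0: rank C_0 − rank ∂_1 = 3 − 0 = 3, and there is no ∂_1, so H_0 = Z^3.

(K is a triangulation of a set of 3 points.)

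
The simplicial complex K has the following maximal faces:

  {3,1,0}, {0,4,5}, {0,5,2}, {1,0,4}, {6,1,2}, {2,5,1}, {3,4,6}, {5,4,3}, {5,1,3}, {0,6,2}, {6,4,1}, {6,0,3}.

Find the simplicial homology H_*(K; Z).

H_0 = Z,  H_1 = Z/2Z,  H_2 = 0.

Fix the vertex order 0 < 1 < 2 < 3 < 4 < 5 < 6 and write every simplex with vertices in increasing order. Then dim K = 2 and the simplices of K are:

  0-simplices (7): [0], [1], [2], [3], [4], [5], [6]
  1-simplices (18): [0,1], [0,2], [0,3], [0,4], [0,5], [0,6], [1,2], [1,3], [1,4], [1,5], [1,6], [2,5], [2,6], [3,4], [3,5], [3,6], [4,5], [4,6]
  2-simplices (12): [0,1,3], [0,1,4], [0,2,5], [0,2,6], [0,3,6], [0,4,5], [1,2,5], [1,2,6], [1,3,5], [1,4,6], [3,4,5], [3,4,6]

Hence C_0 ≅ Z^7, C_1 ≅ Z^18, C_2 ≅ Z^12.

The boundary map ∂_1: C_1 → C_0 sends each edge [p,q] (with p < q) to q − p. For instance
  ∂[1,4] = [4] − [1].
The resulting 7×18 matrix has rank 6, and its Smith normal form has invariant factors (1,1,1,1,1,1).

∂_2: C_2 → C_1 acts by ∂[p,q,r] = [q,r] − [p,r] + [p,q]. For instance
  ∂[1,3,5] = [3,5] − [1,5] + [1,3],
  ∂[1,2,5] = [2,5] − [1,5] + [1,2].
The 18×12 boundary matrix has rank 12 and Smith normal form diag(1,1,1,1,1,1,1,1,1,1,1,2).

From H_k ≅ ker(∂_k) / im(∂_{k+1}) we obtain:

  H_0: rank C_0 − rank ∂_1 = 7 − 6 = 1, and the invariant factors of ∂_1 are all 1, so H_0 ≅ Z.
  H_1: rank ker ∂_1 − rank ∂_2 = (18 − 6) − 12 = 0, and ∂_2 has invariant factor 2 > 1, so H_1 ≅ Z/2Z.
  H_2: rank ker ∂_2 − rank ∂_3 = (12 − 12) − 0 = 0, and there is no ∂_3, so H_2 ≅ 0.

(K is a triangulation of the real projective plane RP^2.)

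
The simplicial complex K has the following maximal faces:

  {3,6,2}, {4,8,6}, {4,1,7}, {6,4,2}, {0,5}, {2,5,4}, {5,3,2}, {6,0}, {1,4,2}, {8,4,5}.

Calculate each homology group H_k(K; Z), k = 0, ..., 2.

Order the vertices as 0 < 1 < 2 < 3 < 4 < 5 < 6 < 7 < 8. Listing each simplex with vertices in this order, K has dimension 2 with simplices:

  0-simplices (9): [0], [1], [2], [3], [4], [5], [6], [7], [8]
  1-simplices (17): [0,5], [0,6], [1,2], [1,4], [1,7], [2,3], [2,4], [2,5], [2,6], [3,5], [3,6], [4,5], [4,6], [4,7], [4,8], [5,8], [6,8]
  2-simplices (8): [1,2,4], [1,4,7], [2,3,5], [2,3,6], [2,4,5], [2,4,6], [4,5,8], [4,6,8]

so the chain groups are C_0 ≅ Z^9, C_1 ≅ Z^17, C_2 ≅ Z^8.

∂_1: C_1 → C_0 is given by ∂[p,q] = [q] − [p]. For instance
  ∂[4,8] = [8] − [4].
As a 9×17 matrix over Z this has rank 8, with invariant factors (1,1,1,1,1,1,1,1).

Boundary ∂_2: C_2 → C_1 sends each 2-simplex [p,q,r] to [q,r] − [p,r] + [p,q]. For instance
  ∂[2,3,5] = [3,5] − [2,5] + [2,3],
  ∂[2,3,6] = [3,6] − [2,6] + [2,3].
As a 17×8 matrix over Z this has rank 8, with invariant factors (1,1,1,1,1,1,1,1).

From H_k ≅ ker(∂_k) / im(∂_{k+1}) we obtain:

  H_0: rank C_0 − rank ∂_1 = 9 − 8 = 1, and the invariant factors of ∂_1 are all 1, so H_0 ≅ Z.
  H_1: rank ker ∂_1 − rank ∂_2 = (17 − 8) − 8 = 1, and the invariant factors of ∂_2 are all 1, so H_1 ≅ Z.
  H_2: rank ker ∂_2 − rank ∂_3 = (8 − 8) − 0 = 0, and there is no ∂_3, so H_2 ≅ 0.

H_0 = Z,  H_1 = Z,  H_2 = 0.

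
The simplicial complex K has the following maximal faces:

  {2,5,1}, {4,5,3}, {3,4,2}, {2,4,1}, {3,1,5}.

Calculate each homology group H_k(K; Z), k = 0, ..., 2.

H_0 = Z,  H_1 = Z,  H_2 = 0.

Take the total order 1 < 2 < 3 < 4 < 5 on the vertex set. Then K (dimension 2) consists of the simplices:

  0-simplices (5): [1], [2], [3], [4], [5]
  1-simplices (10): [1,2], [1,3], [1,4], [1,5], [2,3], [2,4], [2,5], [3,4], [3,5], [4,5]
  2-simplices (5): [1,2,4], [1,2,5], [1,3,5], [2,3,4], [3,4,5]

Hence C_0 ≅ Z^5, C_1 ≅ Z^10, C_2 ≅ Z^5.

Boundary ∂_1: C_1 → C_0 sends each edge [p,q] (with p < q) to q − p.
This gives a 5×10 integer matrix of rank 4; reducing to Smith normal form yields diagonal entries (1,1,1,1).

The boundary map ∂_2: C_2 → C_1 sends each 2-simplex [p,q,r] to [q,r] − [p,r] + [p,q]. For instance
  ∂[1,3,5] = [3,5] − [1,5] + [1,3],
  ∂[2,3,4] = [3,4] − [2,4] + [2,3].
This gives a 10×5 integer matrix of rank 5; reducing to Smith normal form yields diagonal entries (1,1,1,1,1).

From H_k ≅ ker(∂_k) / im(∂_{k+1}) we obtain:

  H_0: rank C_0 − rank ∂_1 = 5 − 4 = 1, and the invariant factors of ∂_1 are all 1, so H_0 = Z.
  H_1: rank ker ∂_1 − rank ∂_2 = (10 − 4) − 5 = 1, and the invariant factors of ∂_2 are all 1, so H_1 = Z.
  H_2: rank ker ∂_2 − rank ∂_3 = (5 − 5) − 0 = 0, and there is no ∂_3, so H_2 = 0.

As a check, the Euler characteristic is 5 − 10 + 5 = 0, which agrees with 1 − 1 + 0 = 0.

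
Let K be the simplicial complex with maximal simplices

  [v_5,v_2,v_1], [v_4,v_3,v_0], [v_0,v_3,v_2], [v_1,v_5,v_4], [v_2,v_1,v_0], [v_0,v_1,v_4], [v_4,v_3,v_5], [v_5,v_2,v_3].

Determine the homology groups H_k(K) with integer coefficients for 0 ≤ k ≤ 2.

Fix the vertex order v_0 < v_1 < v_2 < v_3 < v_4 < v_5 and write every simplex with vertices in increasing order. Then dim K = 2 and the simplices of K are:

  0-simplices (6): [v_0], [v_1], [v_2], [v_3], [v_4], [v_5]
  1-simplices (12): [v_0,v_1], [v_0,v_2], [v_0,v_3], [v_0,v_4], [v_1,v_2], [v_1,v_4], [v_1,v_5], [v_2,v_3], [v_2,v_5], [v_3,v_4], [v_3,v_5], [v_4,v_5]
  2-simplices (8): [v_0,v_1,v_2], [v_0,v_1,v_4], [v_0,v_2,v_3], [v_0,v_3,v_4], [v_1,v_2,v_5], [v_1,v_4,v_5], [v_2,v_3,v_5], [v_3,v_4,v_5]

Hence C_0 ≅ Z^6, C_1 ≅ Z^12, C_2 ≅ Z^8.

Boundary ∂_1: C_1 → C_0 is given by ∂[p,q] = [q] − [p].
This gives a 6×12 integer matrix of rank 5; reducing to Smith normal form yields diagonal entries (1,1,1,1,1).

Boundary ∂_2: C_2 → C_1 acts by ∂[p,q,r] = [q,r] − [p,r] + [p,q]. For instance
  ∂[v_0,v_1,v_2] = [v_1,v_2] − [v_0,v_2] + [v_0,v_1],
  ∂[v_3,v_4,v_5] = [v_4,v_5] − [v_3,v_5] + [v_3,v_4].
This gives a 12×8 integer matrix of rank 7; reducing to Smith normal form yields diagonal entries (1,1,1,1,1,1,1).

From H_k ≅ ker(∂_k) / im(∂_{k+1}) we obtain:

  H_0: rank C_0 − rank ∂_1 = 6 − 5 = 1, and the invariant factors of ∂_1 are all 1, so H_0 ≅ Z.
  H_1: rank ker ∂_1 − rank ∂_2 = (12 − 5) − 7 = 0, and the invariant factors of ∂_2 are all 1, so H_1 ≅ 0.
  H_2: rank ker ∂_2 − rank ∂_3 = (8 − 7) − 0 = 1, and there is no ∂_3, so H_2 ≅ Z.

H_0 = Z,  H_1 = 0,  H_2 = Z.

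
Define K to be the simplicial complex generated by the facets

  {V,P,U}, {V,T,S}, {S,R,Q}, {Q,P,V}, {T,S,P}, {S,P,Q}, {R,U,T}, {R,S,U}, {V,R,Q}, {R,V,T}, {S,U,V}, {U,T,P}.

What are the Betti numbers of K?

Take the total order P < Q < R < S < T < U < V on the vertex set. Then K (dimension 2) consists of the simplices:

  0-simplices (7): P, Q, R, S, T, U, V
  1-simplices (18): PQ, PS, PT, PU, PV, QR, QS, QV, RS, RT, RU, RV, ST, SU, SV, TU, TV, UV
  2-simplices (12): PQS, PQV, PST, PTU, PUV, QRS, QRV, RSU, RTU, RTV, STV, SUV

Hence C_0 ≅ Z^7, C_1 ≅ Z^18, C_2 ≅ Z^12.

The boundary map ∂_1: C_1 → C_0 sends each edge [p,q] (with p < q) to q − p.
The 7×18 boundary matrix has rank 6 and Smith normal form diag(1,1,1,1,1,1).

∂_2: C_2 → C_1 maps a triangle to the signed sum of its edges. For instance
  ∂SUV = UV − SV + SU,
  ∂QRV = RV − QV + QR.
The 18×12 boundary matrix has rank 12 and Smith normal form diag(1,1,1,1,1,1,1,1,1,1,1,2).

Now H_k = ker ∂_k / im ∂_{k+1}, so:

  H_0: rank C_0 − rank ∂_1 = 7 − 6 = 1, and the invariant factors of ∂_1 are all 1, so H_0 = Z.
  H_1: rank ker ∂_1 − rank ∂_2 = (18 − 6) − 12 = 0, and ∂_2 has invariant factor 2 > 1, so H_1 = Z/2Z.
  H_2: rank ker ∂_2 − rank ∂_3 = (12 − 12) − 0 = 0, and there is no ∂_3, so H_2 = 0.

Hence the Betti numbers are b_0 = 1, b_1 = 0, b_2 = 0.

b_0 = 1, b_1 = 0, b_2 = 0.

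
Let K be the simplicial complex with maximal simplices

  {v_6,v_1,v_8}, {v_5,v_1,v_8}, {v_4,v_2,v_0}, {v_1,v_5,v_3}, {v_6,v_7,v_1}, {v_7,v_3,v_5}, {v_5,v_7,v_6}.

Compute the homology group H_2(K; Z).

K has 9 vertices, 15 edges, 7 triangles.
rank ∂_2 = 7, rank ∂_3 = 0 ⇒ b_2 = 7 − 7 − 0 = 0. So H_2 = 0.

H_2 ≅ 0.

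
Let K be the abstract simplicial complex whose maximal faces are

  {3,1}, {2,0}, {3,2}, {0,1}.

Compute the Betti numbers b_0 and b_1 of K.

Order the vertices as 0 < 1 < 2 < 3. Listing each simplex with vertices in this order, K has dimension 1 with simplices:

  0-simplices (4): [0], [1], [2], [3]
  1-simplices (4): [0,1], [0,2], [1,3], [2,3]

so the chain groups are C_0 ≅ Z^4, C_1 ≅ Z^4.

The boundary map ∂_1: C_1 → C_0 sends each edge [p,q] (with p < q) to q − p. For instance
  ∂[0,2] = [2] − [0].
This gives a 4×4 integer matrix of rank 3; reducing to Smith normal form yields diagonal entries (1,1,1).

Now H_k = ker ∂_k / im ∂_{k+1}, so:

  H_0: rank C_0 − rank ∂_1 = 4 − 3 = 1, and the invariant factors of ∂_1 are all 1, so H_0 = Z.
  H_1: rank ker ∂_1 − rank ∂_2 = (4 − 3) − 0 = 1, and there is no ∂_2, so H_1 = Z.

Hence the Betti numbers are b_0 = 1, b_1 = 1.

b_0 = 1, b_1 = 1.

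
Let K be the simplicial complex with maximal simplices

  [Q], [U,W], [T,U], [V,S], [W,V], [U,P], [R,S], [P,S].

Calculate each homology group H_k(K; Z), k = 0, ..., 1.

H_0 = Z^2,  H_1 = Z.

Fix the vertex order P < Q < R < S < T < U < V < W and write every simplex with vertices in increasing order. Then dim K = 1 and the simplices of K are:

  0-simplices (8): P, Q, R, S, T, U, V, W
  1-simplices (7): PS, PU, RS, SV, TU, UW, VW

giving chain groups C_0 ≅ Z^8, C_1 ≅ Z^7.

∂_1: C_1 → C_0 maps an edge to its endpoints' difference, ∂[p,q] = q − p.
The resulting 8×7 matrix has rank 6, and its Smith normal form has invariant factors (1,1,1,1,1,1).

Reading off H_k = ker ∂_k / im ∂_{k+1}:

  H_0: rank C_0 − rank ∂_1 = 8 − 6 = 2, and the invariant factors of ∂_1 are all 1, so H_0 = Z^2.
  H_1: rank ker ∂_1 − rank ∂_2 = (7 − 6) − 0 = 1, and there is no ∂_2, so H_1 = Z.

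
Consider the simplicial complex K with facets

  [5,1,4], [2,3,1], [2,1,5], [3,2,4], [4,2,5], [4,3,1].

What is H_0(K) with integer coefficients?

H_0 = Z.

We work with the vertex ordering 1 < 2 < 3 < 4 < 5. The simplices of K, each written with vertices in increasing order, are:

  0-simplices (5): [1], [2], [3], [4], [5]
  1-simplices (9): [1,2], [1,3], [1,4], [1,5], [2,3], [2,4], [2,5], [3,4], [4,5]
  2-simplices (6): [1,2,3], [1,2,5], [1,3,4], [1,4,5], [2,3,4], [2,4,5]

Hence C_0 ≅ Z^5, C_1 ≅ Z^9, C_2 ≅ Z^6.

∂_1: C_1 → C_0 is given by ∂[p,q] = [q] − [p].
The resulting 5×9 matrix has rank 4, and its Smith normal form has invariant factors (1,1,1,1).

Boundary ∂_2: C_2 → C_1 sends each 2-simplex [p,q,r] to [q,r] − [p,r] + [p,q]. For instance
  ∂[1,4,5] = [4,5] − [1,5] + [1,4],
  ∂[1,3,4] = [3,4] − [1,4] + [1,3].
The resulting 9×6 matrix has rank 5, and its Smith normal form has invariant factors (1,1,1,1,1).

Now H_k = ker ∂_k / im ∂_{k+1}, so:

  H_0: rank C_0 − rank ∂_1 = 5 − 4 = 1, and the invariant factors of ∂_1 are all 1, so H_0 = Z.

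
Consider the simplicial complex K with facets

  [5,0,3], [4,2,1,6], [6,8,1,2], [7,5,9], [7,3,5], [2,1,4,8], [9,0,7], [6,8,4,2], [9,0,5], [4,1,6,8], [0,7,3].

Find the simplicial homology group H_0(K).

Order the vertices as 0 < 1 < 2 < 3 < 4 < 5 < 6 < 7 < 8 < 9. Listing each simplex with vertices in this order, K has dimension 3 with simplices:

  0-simplices (10): [0], [1], [2], [3], [4], [5], [6], [7], [8], [9]
  1-simplices (19): [0,3], [0,5], [0,7], [0,9], [1,2], [1,4], [1,6], [1,8], [2,4], [2,6], [2,8], [3,5], [3,7], [4,6], [4,8], [5,7], [5,9], [6,8], [7,9]
  2-simplices (16): [0,3,5], [0,3,7], [0,5,9], [0,7,9], [1,2,4], [1,2,6], [1,2,8], [1,4,6], [1,4,8], [1,6,8], [2,4,6], [2,4,8], [2,6,8], [3,5,7], [4,6,8], [5,7,9]
  3-simplices (5): [1,2,4,6], [1,2,4,8], [1,2,6,8], [1,4,6,8], [2,4,6,8]

Hence C_0 ≅ Z^10, C_1 ≅ Z^19, C_2 ≅ Z^16, C_3 ≅ Z^5.

The boundary map ∂_1: C_1 → C_0 is given by ∂[p,q] = [q] − [p]. For instance
  ∂[3,5] = [5] − [3].
This gives a 10×19 integer matrix of rank 8; reducing to Smith normal form yields diagonal entries (1,1,1,1,1,1,1,1).

The boundary map ∂_2: C_2 → C_1 sends each 2-simplex [p,q,r] to [q,r] − [p,r] + [p,q]. For instance
  ∂[5,7,9] = [7,9] − [5,9] + [5,7],
  ∂[1,4,6] = [4,6] − [1,6] + [1,4].
The resulting 19×16 matrix has rank 11, and its Smith normal form has invariant factors (1,1,1,1,1,1,1,1,1,1,1).

∂_3: C_3 → C_2 sends each 3-simplex σ to the alternating sum Σ_i (−1)^i (σ with its i-th vertex removed). For instance
  ∂[2,4,6,8] = [4,6,8] − [2,6,8] + [2,4,8] − [2,4,6],
  ∂[1,2,4,8] = [2,4,8] − [1,4,8] + [1,2,8] − [1,2,4].
The resulting 16×5 matrix has rank 4, and its Smith normal form has invariant factors (1,1,1,1).

From H_k ≅ ker(∂_k) / im(∂_{k+1}) we obtain:

  H_0: rank C_0 − rank ∂_1 = 10 − 8 = 2, and the invariant factors of ∂_1 are all 1, so H_0 ≅ Z^2.

(K is a triangulation of the disjoint union of the 3-sphere S^3 and the 2-sphere S^2.)

H_0 = Z^2.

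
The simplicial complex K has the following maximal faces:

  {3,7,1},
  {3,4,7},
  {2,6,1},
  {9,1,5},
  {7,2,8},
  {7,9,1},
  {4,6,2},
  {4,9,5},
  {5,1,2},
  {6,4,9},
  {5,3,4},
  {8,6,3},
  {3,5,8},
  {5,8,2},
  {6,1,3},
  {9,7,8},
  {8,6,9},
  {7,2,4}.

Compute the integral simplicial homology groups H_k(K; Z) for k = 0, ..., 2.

We work with the vertex ordering 1 < 2 < 3 < 4 < 5 < 6 < 7 < 8 < 9. The simplices of K, each written with vertices in increasing order, are:

  0-simplices (9): [1], [2], [3], [4], [5], [6], [7], [8], [9]
  1-simplices (27): (27 of them)
  2-simplices (18): [1,2,5], [1,2,6], [1,3,6], [1,3,7], [1,5,9], [1,7,9], [2,4,6], [2,4,7], [2,5,8], [2,7,8], [3,4,5], [3,4,7], [3,5,8], [3,6,8], [4,5,9], [4,6,9], [6,8,9], [7,8,9]

giving chain groups C_0 ≅ Z^9, C_1 ≅ Z^27, C_2 ≅ Z^18.

The boundary map ∂_1: C_1 → C_0 maps an edge to its endpoints' difference, ∂[p,q] = q − p. For instance
  ∂[4,5] = [5] − [4].
The resulting 9×27 matrix has rank 8, and its Smith normal form has invariant factors (1,1,1,1,1,1,1,1).

The boundary map ∂_2: C_2 → C_1 acts by ∂[p,q,r] = [q,r] − [p,r] + [p,q]. For instance
  ∂[4,6,9] = [6,9] − [4,9] + [4,6],
  ∂[1,2,5] = [2,5] − [1,5] + [1,2].
This gives a 27×18 integer matrix of rank 17; reducing to Smith normal form yields diagonal entries (1,1,1,1,1,1,1,1,1,1,1,1,1,1,1,1,1).

Computing H_k = (kernel of ∂_k) / (image of ∂_{k+1}):

  H_0: rank C_0 − rank ∂_1 = 9 − 8 = 1, and the invariant factors of ∂_1 are all 1, so H_0 ≅ Z.
  H_1: rank ker ∂_1 − rank ∂_2 = (27 − 8) − 17 = 2, and the invariant factors of ∂_2 are all 1, so H_1 ≅ Z^2.
  H_2: rank ker ∂_2 − rank ∂_3 = (18 − 17) − 0 = 1, and there is no ∂_3, so H_2 ≅ Z.

(K is a triangulation of the torus T^2.)

H_0 = Z,  H_1 = Z^2,  H_2 = Z.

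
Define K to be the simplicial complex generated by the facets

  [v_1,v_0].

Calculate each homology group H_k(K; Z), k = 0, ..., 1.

H_0 ≅ Z,  H_1 = 0.

Take the total order v_0 < v_1 on the vertex set. Then K (dimension 1) consists of the simplices:

  0-simplices (2): [v_0], [v_1]
  1-simplices (1): [v_0,v_1]

so the chain groups are C_0 ≅ Z^2, C_1 ≅ Z^1.

∂_1: C_1 → C_0 sends each edge [p,q] (with p < q) to q − p. For instance
  ∂[v_0,v_1] = [v_1] − [v_0].
This gives a 2×1 integer matrix of rank 1; reducing to Smith normal form yields diagonal entries (1).

Computing H_k = (kernel of ∂_k) / (image of ∂_{k+1}):

  H_0: rank C_0 − rank ∂_1 = 2 − 1 = 1, and the invariant factors of ∂_1 are all 1, so H_0 = Z.
  H_1: rank ker ∂_1 − rank ∂_2 = (1 − 1) − 0 = 0, and there is no ∂_2, so H_1 = 0.

As a check, the Euler characteristic is 2 − 1 = 1, which agrees with 1 − 0 = 1.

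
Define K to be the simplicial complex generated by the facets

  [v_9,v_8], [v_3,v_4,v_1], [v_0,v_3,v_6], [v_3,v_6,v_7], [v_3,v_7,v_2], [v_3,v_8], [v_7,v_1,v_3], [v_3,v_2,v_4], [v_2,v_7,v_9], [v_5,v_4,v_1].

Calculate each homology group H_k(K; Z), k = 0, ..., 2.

H_0 ≅ Z,  H_1 ≅ Z,  H_2 = 0.

Order the vertices as v_0 < v_1 < v_2 < v_3 < v_4 < v_5 < v_6 < v_7 < v_8 < v_9. Listing each simplex with vertices in this order, K has dimension 2 with simplices:

  0-simplices (10): [v_0], [v_1], [v_2], [v_3], [v_4], [v_5], [v_6], [v_7], [v_8], [v_9]
  1-simplices (18): (18 of them)
  2-simplices (8): [v_0,v_3,v_6], [v_1,v_3,v_4], [v_1,v_3,v_7], [v_1,v_4,v_5], [v_2,v_3,v_4], [v_2,v_3,v_7], [v_2,v_7,v_9], [v_3,v_6,v_7]

giving chain groups C_0 ≅ Z^10, C_1 ≅ Z^18, C_2 ≅ Z^8.

The boundary map ∂_1: C_1 → C_0 sends each edge [p,q] (with p < q) to q − p. For instance
  ∂[v_1,v_4] = [v_4] − [v_1].
As a 10×18 matrix over Z this has rank 9, with invariant factors (1,1,1,1,1,1,1,1,1).

∂_2: C_2 → C_1 maps a triangle to the signed sum of its edges. For instance
  ∂[v_0,v_3,v_6] = [v_3,v_6] − [v_0,v_6] + [v_0,v_3],
  ∂[v_2,v_3,v_7] = [v_3,v_7] − [v_2,v_7] + [v_2,v_3].
As a 18×8 matrix over Z this has rank 8, with invariant factors (1,1,1,1,1,1,1,1).

Now H_k = ker ∂_k / im ∂_{k+1}, so:

  H_0: rank C_0 − rank ∂_1 = 10 − 9 = 1, and the invariant factors of ∂_1 are all 1, so H_0 ≅ Z.
  H_1: rank ker ∂_1 − rank ∂_2 = (18 − 9) − 8 = 1, and the invariant factors of ∂_2 are all 1, so H_1 ≅ Z.
  H_2: rank ker ∂_2 − rank ∂_3 = (8 − 8) − 0 = 0, and there is no ∂_3, so H_2 ≅ 0.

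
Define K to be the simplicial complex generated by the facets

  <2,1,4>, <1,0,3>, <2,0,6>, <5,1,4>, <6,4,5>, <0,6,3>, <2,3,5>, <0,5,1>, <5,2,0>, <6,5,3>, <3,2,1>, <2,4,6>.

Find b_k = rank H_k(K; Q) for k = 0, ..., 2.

b_0 = 1, b_1 = 0, b_2 = 0.

Fix the vertex order 0 < 1 < 2 < 3 < 4 < 5 < 6 and write every simplex with vertices in increasing order. Then dim K = 2 and the simplices of K are:

  0-simplices (7): [0], [1], [2], [3], [4], [5], [6]
  1-simplices (18): [0,1], [0,2], [0,3], [0,5], [0,6], [1,2], [1,3], [1,4], [1,5], [2,3], [2,4], [2,5], [2,6], [3,5], [3,6], [4,5], [4,6], [5,6]
  2-simplices (12): [0,1,3], [0,1,5], [0,2,5], [0,2,6], [0,3,6], [1,2,3], [1,2,4], [1,4,5], [2,3,5], [2,4,6], [3,5,6], [4,5,6]

so the chain groups are C_0 ≅ Z^7, C_1 ≅ Z^18, C_2 ≅ Z^12.

Boundary ∂_1: C_1 → C_0 is given by ∂[p,q] = [q] − [p].
The resulting 7×18 matrix has rank 6, and its Smith normal form has invariant factors (1,1,1,1,1,1).

The boundary map ∂_2: C_2 → C_1 maps a triangle to the signed sum of its edges. For instance
  ∂[0,3,6] = [3,6] − [0,6] + [0,3],
  ∂[1,2,4] = [2,4] − [1,4] + [1,2].
This gives a 18×12 integer matrix of rank 12; reducing to Smith normal form yields diagonal entries (1,1,1,1,1,1,1,1,1,1,1,2).

Computing H_k = (kernel of ∂_k) / (image of ∂_{k+1}):

  H_0: rank C_0 − rank ∂_1 = 7 − 6 = 1, and the invariant factors of ∂_1 are all 1, so H_0 ≅ Z.
  H_1: rank ker ∂_1 − rank ∂_2 = (18 − 6) − 12 = 0, and ∂_2 has invariant factor 2 > 1, so H_1 ≅ Z_2.
  H_2: rank ker ∂_2 − rank ∂_3 = (12 − 12) − 0 = 0, and there is no ∂_3, so H_2 ≅ 0.

Hence the Betti numbers are b_0 = 1, b_1 = 0, b_2 = 0.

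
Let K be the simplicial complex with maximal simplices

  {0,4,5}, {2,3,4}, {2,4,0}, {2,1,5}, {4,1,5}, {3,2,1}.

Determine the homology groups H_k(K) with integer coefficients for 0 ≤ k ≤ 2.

Order the vertices as 0 < 1 < 2 < 3 < 4 < 5. Listing each simplex with vertices in this order, K has dimension 2 with simplices:

  0-simplices (6): [0], [1], [2], [3], [4], [5]
  1-simplices (12): [0,2], [0,4], [0,5], [1,2], [1,3], [1,4], [1,5], [2,3], [2,4], [2,5], [3,4], [4,5]
  2-simplices (6): [0,2,4], [0,4,5], [1,2,3], [1,2,5], [1,4,5], [2,3,4]

so the chain groups are C_0 ≅ Z^6, C_1 ≅ Z^12, C_2 ≅ Z^6.

∂_1: C_1 → C_0 maps an edge to its endpoints' difference, ∂[p,q] = q − p. For instance
  ∂[1,3] = [3] − [1].
The 6×12 boundary matrix has rank 5 and Smith normal form diag(1,1,1,1,1).

∂_2: C_2 → C_1 maps a triangle to the signed sum of its edges. For instance
  ∂[1,2,3] = [2,3] − [1,3] + [1,2],
  ∂[0,4,5] = [4,5] − [0,5] + [0,4].
This gives a 12×6 integer matrix of rank 6; reducing to Smith normal form yields diagonal entries (1,1,1,1,1,1).

Reading off H_k = ker ∂_k / im ∂_{k+1}:

  H_0: rank C_0 − rank ∂_1 = 6 − 5 = 1, and the invariant factors of ∂_1 are all 1, so H_0 ≅ Z.
  H_1: rank ker ∂_1 − rank ∂_2 = (12 − 5) − 6 = 1, and the invariant factors of ∂_2 are all 1, so H_1 ≅ Z.
  H_2: rank ker ∂_2 − rank ∂_3 = (6 − 6) − 0 = 0, and there is no ∂_3, so H_2 ≅ 0.

H_0 = Z,  H_1 = Z,  H_2 = 0.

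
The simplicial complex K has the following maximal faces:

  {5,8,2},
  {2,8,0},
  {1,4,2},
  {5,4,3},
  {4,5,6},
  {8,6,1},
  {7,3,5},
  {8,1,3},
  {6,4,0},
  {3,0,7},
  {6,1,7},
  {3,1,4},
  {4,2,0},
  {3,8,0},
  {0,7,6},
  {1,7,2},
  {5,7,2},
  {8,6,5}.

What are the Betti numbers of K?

Order the vertices as 0 < 1 < 2 < 3 < 4 < 5 < 6 < 7 < 8. Listing each simplex with vertices in this order, K has dimension 2 with simplices:

  0-simplices (9): [0], [1], [2], [3], [4], [5], [6], [7], [8]
  1-simplices (27): (27 of them)
  2-simplices (18): [0,2,4], [0,2,8], [0,3,7], [0,3,8], [0,4,6], [0,6,7], [1,2,4], [1,2,7], [1,3,4], [1,3,8], [1,6,7], [1,6,8], [2,5,7], [2,5,8], [3,4,5], [3,5,7], [4,5,6], [5,6,8]

so the chain groups are C_0 ≅ Z^9, C_1 ≅ Z^27, C_2 ≅ Z^18.

Boundary ∂_1: C_1 → C_0 sends each edge [p,q] (with p < q) to q − p. For instance
  ∂[0,2] = [2] − [0].
The 9×27 boundary matrix has rank 8 and Smith normal form diag(1,1,1,1,1,1,1,1).

The boundary map ∂_2: C_2 → C_1 maps a triangle to the signed sum of its edges. For instance
  ∂[3,5,7] = [5,7] − [3,7] + [3,5],
  ∂[1,6,7] = [6,7] − [1,7] + [1,6].
As a 27×18 matrix over Z this has rank 17, with invariant factors (1,1,1,1,1,1,1,1,1,1,1,1,1,1,1,1,1).

Now H_k = ker ∂_k / im ∂_{k+1}, so:

  H_0: rank C_0 − rank ∂_1 = 9 − 8 = 1, and the invariant factors of ∂_1 are all 1, so H_0 = Z.
  H_1: rank ker ∂_1 − rank ∂_2 = (27 − 8) − 17 = 2, and the invariant factors of ∂_2 are all 1, so H_1 = Z^2.
  H_2: rank ker ∂_2 − rank ∂_3 = (18 − 17) − 0 = 1, and there is no ∂_3, so H_2 = Z.

(K is a triangulation of the torus T^2.)

Hence the Betti numbers are b_0 = 1, b_1 = 2, b_2 = 1.

b_0 = 1, b_1 = 2, b_2 = 1.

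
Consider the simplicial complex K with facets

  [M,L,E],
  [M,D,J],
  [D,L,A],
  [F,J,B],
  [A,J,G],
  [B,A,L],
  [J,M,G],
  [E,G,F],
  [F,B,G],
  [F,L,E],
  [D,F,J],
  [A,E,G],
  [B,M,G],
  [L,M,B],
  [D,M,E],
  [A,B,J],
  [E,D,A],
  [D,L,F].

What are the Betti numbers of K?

Order the vertices as A < B < D < E < F < G < J < L < M. Listing each simplex with vertices in this order, K has dimension 2 with simplices:

  0-simplices (9): A, B, D, E, F, G, J, L, M
  1-simplices (27): AB, AD, AE, AG, AJ, AL, BF, BG, BJ, BL, BM, DE, DF, DJ, DL, DM, EF, EG, EL, EM, FG, FJ, FL, GJ, GM, JM, LM
  2-simplices (18): ABJ, ABL, ADE, ADL, AEG, AGJ, BFG, BFJ, BGM, BLM, DEM, DFJ, DFL, DJM, EFG, EFL, ELM, GJM

Hence C_0 ≅ Z^9, C_1 ≅ Z^27, C_2 ≅ Z^18.

∂_1: C_1 → C_0 is given by ∂[p,q] = [q] − [p]. For instance
  ∂FG = G − F.
As a 9×27 matrix over Z this has rank 8, with invariant factors (1,1,1,1,1,1,1,1).

Boundary ∂_2: C_2 → C_1 maps a triangle to the signed sum of its edges. For instance
  ∂BFG = FG − BG + BF,
  ∂DFL = FL − DL + DF.
The resulting 27×18 matrix has rank 18, and its Smith normal form has invariant factors (1,1,1,1,1,1,1,1,1,1,1,1,1,1,1,1,1,2).

From H_k ≅ ker(∂_k) / im(∂_{k+1}) we obtain:

  H_0: rank C_0 − rank ∂_1 = 9 − 8 = 1, and the invariant factors of ∂_1 are all 1, so H_0 ≅ Z.
  H_1: rank ker ∂_1 − rank ∂_2 = (27 − 8) − 18 = 1, and ∂_2 has invariant factor 2 > 1, so H_1 ≅ Z ⊕ Z/2Z.
  H_2: rank ker ∂_2 − rank ∂_3 = (18 − 18) − 0 = 0, and there is no ∂_3, so H_2 ≅ 0.

Hence the Betti numbers are b_0 = 1, b_1 = 1, b_2 = 0.

b_0 = 1, b_1 = 1, b_2 = 0.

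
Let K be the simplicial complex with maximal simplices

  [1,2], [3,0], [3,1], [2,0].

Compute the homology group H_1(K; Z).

Order the vertices as 0 < 1 < 2 < 3. Listing each simplex with vertices in this order, K has dimension 1 with simplices:

  0-simplices (4): [0], [1], [2], [3]
  1-simplices (4): [0,2], [0,3], [1,2], [1,3]

giving chain groups C_0 ≅ Z^4, C_1 ≅ Z^4.

Boundary ∂_1: C_1 → C_0 is given by ∂[p,q] = [q] − [p].
The resulting 4×4 matrix has rank 3, and its Smith normal form has invariant factors (1,1,1).

Computing H_k = (kernel of ∂_k) / (image of ∂_{k+1}):

  H_1: rank ker ∂_1 − rank ∂_2 = (4 − 3) − 0 = 1, and there is no ∂_2, so H_1 ≅ Z.

H_1 = Z.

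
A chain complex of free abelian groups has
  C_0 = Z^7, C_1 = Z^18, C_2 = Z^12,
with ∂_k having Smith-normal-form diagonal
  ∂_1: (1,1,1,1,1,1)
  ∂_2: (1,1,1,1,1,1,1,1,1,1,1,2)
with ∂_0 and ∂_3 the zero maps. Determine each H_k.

H_0: b_0 = 7 − 0 − 6 = 1; torsion from ∂_1 factors > 1: none. So H_0 = Z.
H_1: b_1 = 18 − 6 − 12 = 0; torsion from ∂_2 factors > 1: [2]. So H_1 = Z/2.
H_2: b_2 = 12 − 12 − 0 = 0; torsion from ∂_3 factors > 1: none. So H_2 = 0.

H_0 = Z,  H_1 = Z/2,  H_2 = 0.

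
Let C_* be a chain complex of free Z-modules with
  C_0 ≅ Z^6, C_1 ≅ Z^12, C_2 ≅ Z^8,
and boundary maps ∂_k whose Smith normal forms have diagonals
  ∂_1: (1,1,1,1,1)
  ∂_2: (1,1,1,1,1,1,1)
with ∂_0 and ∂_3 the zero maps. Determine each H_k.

H_0 = Z,  H_1 = 0,  H_2 = Z.

H_0: b_0 = 6 − 0 − 5 = 1; torsion from ∂_1 factors > 1: none. So H_0 = Z.
H_1: b_1 = 12 − 5 − 7 = 0; torsion from ∂_2 factors > 1: none. So H_1 = 0.
H_2: b_2 = 8 − 7 − 0 = 1; torsion from ∂_3 factors > 1: none. So H_2 = Z.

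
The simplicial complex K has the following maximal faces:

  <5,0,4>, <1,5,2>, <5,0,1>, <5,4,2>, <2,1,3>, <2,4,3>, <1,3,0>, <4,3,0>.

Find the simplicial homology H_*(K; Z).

Order the vertices as 0 < 1 < 2 < 3 < 4 < 5. Listing each simplex with vertices in this order, K has dimension 2 with simplices:

  0-simplices (6): [0], [1], [2], [3], [4], [5]
  1-simplices (12): [0,1], [0,3], [0,4], [0,5], [1,2], [1,3], [1,5], [2,3], [2,4], [2,5], [3,4], [4,5]
  2-simplices (8): [0,1,3], [0,1,5], [0,3,4], [0,4,5], [1,2,3], [1,2,5], [2,3,4], [2,4,5]

Hence C_0 ≅ Z^6, C_1 ≅ Z^12, C_2 ≅ Z^8.

∂_1: C_1 → C_0 maps an edge to its endpoints' difference, ∂[p,q] = q − p. For instance
  ∂[0,3] = [3] − [0].
The resulting 6×12 matrix has rank 5, and its Smith normal form has invariant factors (1,1,1,1,1).

The boundary map ∂_2: C_2 → C_1 sends each 2-simplex [p,q,r] to [q,r] − [p,r] + [p,q]. For instance
  ∂[2,3,4] = [3,4] − [2,4] + [2,3],
  ∂[0,1,5] = [1,5] − [0,5] + [0,1].
The 12×8 boundary matrix has rank 7 and Smith normal form diag(1,1,1,1,1,1,1).

Now H_k = ker ∂_k / im ∂_{k+1}, so:

  H_0: rank C_0 − rank ∂_1 = 6 − 5 = 1, and the invariant factors of ∂_1 are all 1, so H_0 ≅ Z.
  H_1: rank ker ∂_1 − rank ∂_2 = (12 − 5) − 7 = 0, and the invariant factors of ∂_2 are all 1, so H_1 ≅ 0.
  H_2: rank ker ∂_2 − rank ∂_3 = (8 − 7) − 0 = 1, and there is no ∂_3, so H_2 ≅ Z.

H_0 ≅ Z,  H_1 = 0,  H_2 ≅ Z.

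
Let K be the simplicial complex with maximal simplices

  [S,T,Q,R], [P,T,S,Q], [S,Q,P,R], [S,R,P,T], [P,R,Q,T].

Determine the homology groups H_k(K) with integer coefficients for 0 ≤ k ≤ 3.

H_0 ≅ Z,  H_1 = 0,  H_2 = 0,  H_3 ≅ Z.

Take the total order P < Q < R < S < T on the vertex set. Then K (dimension 3) consists of the simplices:

  0-simplices (5): P, Q, R, S, T
  1-simplices (10): PQ, PR, PS, PT, QR, QS, QT, RS, RT, ST
  2-simplices (10): PQR, PQS, PQT, PRS, PRT, PST, QRS, QRT, QST, RST
  3-simplices (5): PQRS, PQRT, PQST, PRST, QRST

giving chain groups C_0 ≅ Z^5, C_1 ≅ Z^10, C_2 ≅ Z^10, C_3 ≅ Z^5.

The boundary map ∂_1: C_1 → C_0 is given by ∂[p,q] = [q] − [p].
As a 5×10 matrix over Z this has rank 4, with invariant factors (1,1,1,1).

Boundary ∂_2: C_2 → C_1 acts by ∂[p,q,r] = [q,r] − [p,r] + [p,q]. For instance
  ∂PST = ST − PT + PS,
  ∂QRT = RT − QT + QR.
This gives a 10×10 integer matrix of rank 6; reducing to Smith normal form yields diagonal entries (1,1,1,1,1,1).

∂_3: C_3 → C_2 sends each 3-simplex σ to the alternating sum Σ_i (−1)^i (σ with its i-th vertex removed). For instance
  ∂QRST = RST − QST + QRT − QRS,
  ∂PQRS = QRS − PRS + PQS − PQR.
This gives a 10×5 integer matrix of rank 4; reducing to Smith normal form yields diagonal entries (1,1,1,1).

From H_k ≅ ker(∂_k) / im(∂_{k+1}) we obtain:

  H_0: rank C_0 − rank ∂_1 = 5 − 4 = 1, and the invariant factors of ∂_1 are all 1, so H_0 = Z.
  H_1: rank ker ∂_1 − rank ∂_2 = (10 − 4) − 6 = 0, and the invariant factors of ∂_2 are all 1, so H_1 = 0.
  H_2: rank ker ∂_2 − rank ∂_3 = (10 − 6) − 4 = 0, and the invariant factors of ∂_3 are all 1, so H_2 = 0.
  H_3: rank ker ∂_3 − rank ∂_4 = (5 − 4) − 0 = 1, and there is no ∂_4, so H_3 = Z.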